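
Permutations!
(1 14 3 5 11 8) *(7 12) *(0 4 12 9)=(0 4 12 7 9)(1 14 3 5 11 8)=[4, 14, 2, 5, 12, 11, 6, 9, 1, 0, 10, 8, 7, 13, 3]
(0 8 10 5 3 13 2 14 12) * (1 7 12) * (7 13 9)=(0 8 10 5 3 9 7 12)(1 13 2 14)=[8, 13, 14, 9, 4, 3, 6, 12, 10, 7, 5, 11, 0, 2, 1]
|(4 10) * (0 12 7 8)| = 4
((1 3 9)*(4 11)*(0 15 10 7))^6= (0 10)(7 15)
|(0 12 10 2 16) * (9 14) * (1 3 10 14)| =|(0 12 14 9 1 3 10 2 16)| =9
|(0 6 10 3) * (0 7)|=5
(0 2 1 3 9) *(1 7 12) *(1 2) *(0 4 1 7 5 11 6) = [7, 3, 5, 9, 1, 11, 0, 12, 8, 4, 10, 6, 2] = (0 7 12 2 5 11 6)(1 3 9 4)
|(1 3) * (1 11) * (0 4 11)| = 5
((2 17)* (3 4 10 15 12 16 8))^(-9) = (2 17)(3 16 15 4 8 12 10)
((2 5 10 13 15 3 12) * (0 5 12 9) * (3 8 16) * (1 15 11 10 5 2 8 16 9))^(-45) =((0 2 12 8 9)(1 15 16 3)(10 13 11))^(-45) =(1 3 16 15)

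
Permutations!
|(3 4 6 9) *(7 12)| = |(3 4 6 9)(7 12)| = 4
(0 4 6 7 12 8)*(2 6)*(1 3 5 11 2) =(0 4 1 3 5 11 2 6 7 12 8) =[4, 3, 6, 5, 1, 11, 7, 12, 0, 9, 10, 2, 8]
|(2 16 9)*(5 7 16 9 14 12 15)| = 6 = |(2 9)(5 7 16 14 12 15)|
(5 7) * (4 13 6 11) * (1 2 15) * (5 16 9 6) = (1 2 15)(4 13 5 7 16 9 6 11) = [0, 2, 15, 3, 13, 7, 11, 16, 8, 6, 10, 4, 12, 5, 14, 1, 9]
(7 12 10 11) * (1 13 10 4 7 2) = (1 13 10 11 2)(4 7 12) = [0, 13, 1, 3, 7, 5, 6, 12, 8, 9, 11, 2, 4, 10]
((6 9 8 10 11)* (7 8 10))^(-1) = (6 11 10 9)(7 8) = ((6 9 10 11)(7 8))^(-1)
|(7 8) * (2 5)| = |(2 5)(7 8)| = 2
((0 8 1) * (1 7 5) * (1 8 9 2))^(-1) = ((0 9 2 1)(5 8 7))^(-1) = (0 1 2 9)(5 7 8)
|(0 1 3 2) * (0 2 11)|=|(0 1 3 11)|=4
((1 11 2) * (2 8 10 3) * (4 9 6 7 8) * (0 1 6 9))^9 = (0 1 11 4)(2 8)(3 7)(6 10)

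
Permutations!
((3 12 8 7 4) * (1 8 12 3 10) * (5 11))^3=(12)(1 4 8 10 7)(5 11)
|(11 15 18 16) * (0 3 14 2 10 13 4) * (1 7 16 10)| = |(0 3 14 2 1 7 16 11 15 18 10 13 4)| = 13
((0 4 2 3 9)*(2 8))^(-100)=((0 4 8 2 3 9))^(-100)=(0 8 3)(2 9 4)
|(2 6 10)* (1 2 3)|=5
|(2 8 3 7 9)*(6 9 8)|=|(2 6 9)(3 7 8)|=3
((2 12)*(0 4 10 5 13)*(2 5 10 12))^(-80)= (13)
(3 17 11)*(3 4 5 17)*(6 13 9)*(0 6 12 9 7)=[6, 1, 2, 3, 5, 17, 13, 0, 8, 12, 10, 4, 9, 7, 14, 15, 16, 11]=(0 6 13 7)(4 5 17 11)(9 12)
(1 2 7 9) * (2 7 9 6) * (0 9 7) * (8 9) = (0 8 9 1)(2 7 6) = [8, 0, 7, 3, 4, 5, 2, 6, 9, 1]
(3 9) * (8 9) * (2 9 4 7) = [0, 1, 9, 8, 7, 5, 6, 2, 4, 3] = (2 9 3 8 4 7)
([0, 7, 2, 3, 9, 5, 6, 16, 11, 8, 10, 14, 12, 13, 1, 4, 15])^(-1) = (1 14 11 8 9 4 15 16 7)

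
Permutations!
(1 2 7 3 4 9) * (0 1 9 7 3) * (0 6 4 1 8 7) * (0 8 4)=(9)(0 4 8 7 6)(1 2 3)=[4, 2, 3, 1, 8, 5, 0, 6, 7, 9]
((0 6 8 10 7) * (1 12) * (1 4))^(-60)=((0 6 8 10 7)(1 12 4))^(-60)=(12)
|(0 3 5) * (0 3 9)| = 2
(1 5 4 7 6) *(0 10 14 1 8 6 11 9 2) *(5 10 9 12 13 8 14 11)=(0 9 2)(1 10 11 12 13 8 6 14)(4 7 5)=[9, 10, 0, 3, 7, 4, 14, 5, 6, 2, 11, 12, 13, 8, 1]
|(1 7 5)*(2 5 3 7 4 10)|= 10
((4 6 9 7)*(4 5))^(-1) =((4 6 9 7 5))^(-1) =(4 5 7 9 6)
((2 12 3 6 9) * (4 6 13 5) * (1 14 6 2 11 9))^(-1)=((1 14 6)(2 12 3 13 5 4)(9 11))^(-1)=(1 6 14)(2 4 5 13 3 12)(9 11)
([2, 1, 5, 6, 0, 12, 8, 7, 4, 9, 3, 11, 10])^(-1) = [4, 1, 0, 10, 8, 2, 3, 7, 6, 9, 12, 11, 5]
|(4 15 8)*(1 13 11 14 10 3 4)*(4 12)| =10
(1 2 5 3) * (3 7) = (1 2 5 7 3) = [0, 2, 5, 1, 4, 7, 6, 3]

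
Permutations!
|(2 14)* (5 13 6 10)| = |(2 14)(5 13 6 10)| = 4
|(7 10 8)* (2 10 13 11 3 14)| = 8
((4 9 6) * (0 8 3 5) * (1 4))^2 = ((0 8 3 5)(1 4 9 6))^2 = (0 3)(1 9)(4 6)(5 8)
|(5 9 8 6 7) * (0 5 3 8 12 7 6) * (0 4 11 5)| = 8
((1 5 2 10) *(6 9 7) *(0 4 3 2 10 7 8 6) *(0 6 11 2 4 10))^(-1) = (0 5 1 10)(2 11 8 9 6 7)(3 4)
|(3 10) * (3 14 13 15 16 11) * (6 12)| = |(3 10 14 13 15 16 11)(6 12)| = 14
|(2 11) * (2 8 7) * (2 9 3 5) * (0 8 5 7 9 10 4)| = |(0 8 9 3 7 10 4)(2 11 5)| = 21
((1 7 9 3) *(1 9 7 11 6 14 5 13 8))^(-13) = (1 11 6 14 5 13 8)(3 9)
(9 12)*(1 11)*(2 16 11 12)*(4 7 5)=(1 12 9 2 16 11)(4 7 5)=[0, 12, 16, 3, 7, 4, 6, 5, 8, 2, 10, 1, 9, 13, 14, 15, 11]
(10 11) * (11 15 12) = [0, 1, 2, 3, 4, 5, 6, 7, 8, 9, 15, 10, 11, 13, 14, 12] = (10 15 12 11)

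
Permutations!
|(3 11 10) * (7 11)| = |(3 7 11 10)| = 4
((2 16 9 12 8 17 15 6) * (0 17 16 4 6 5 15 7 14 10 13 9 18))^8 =((0 17 7 14 10 13 9 12 8 16 18)(2 4 6)(5 15))^8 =(0 8 13 7 18 12 10 17 16 9 14)(2 6 4)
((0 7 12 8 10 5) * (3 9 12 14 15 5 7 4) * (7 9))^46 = (0 14 4 15 3 5 7)(8 9)(10 12)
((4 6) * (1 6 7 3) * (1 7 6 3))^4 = (1 3 7)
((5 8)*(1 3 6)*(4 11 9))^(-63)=((1 3 6)(4 11 9)(5 8))^(-63)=(11)(5 8)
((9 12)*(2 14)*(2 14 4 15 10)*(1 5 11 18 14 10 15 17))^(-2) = (1 4 10 18 5 17 2 14 11)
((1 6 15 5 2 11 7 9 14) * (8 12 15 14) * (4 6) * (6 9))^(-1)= (1 14 6 7 11 2 5 15 12 8 9 4)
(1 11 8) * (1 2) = (1 11 8 2) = [0, 11, 1, 3, 4, 5, 6, 7, 2, 9, 10, 8]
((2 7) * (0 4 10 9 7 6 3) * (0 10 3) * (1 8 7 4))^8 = ((0 1 8 7 2 6)(3 10 9 4))^8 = (10)(0 8 2)(1 7 6)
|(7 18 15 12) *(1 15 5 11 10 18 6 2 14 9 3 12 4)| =84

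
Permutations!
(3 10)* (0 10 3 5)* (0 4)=(0 10 5 4)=[10, 1, 2, 3, 0, 4, 6, 7, 8, 9, 5]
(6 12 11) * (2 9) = (2 9)(6 12 11) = [0, 1, 9, 3, 4, 5, 12, 7, 8, 2, 10, 6, 11]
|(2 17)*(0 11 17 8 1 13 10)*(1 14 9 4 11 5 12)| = |(0 5 12 1 13 10)(2 8 14 9 4 11 17)| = 42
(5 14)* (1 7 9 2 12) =(1 7 9 2 12)(5 14) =[0, 7, 12, 3, 4, 14, 6, 9, 8, 2, 10, 11, 1, 13, 5]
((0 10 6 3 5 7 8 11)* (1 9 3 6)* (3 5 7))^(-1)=((0 10 1 9 5 3 7 8 11))^(-1)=(0 11 8 7 3 5 9 1 10)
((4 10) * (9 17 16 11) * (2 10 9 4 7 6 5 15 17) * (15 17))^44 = ((2 10 7 6 5 17 16 11 4 9))^44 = (2 5 4 7 16)(6 11 10 17 9)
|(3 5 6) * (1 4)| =|(1 4)(3 5 6)| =6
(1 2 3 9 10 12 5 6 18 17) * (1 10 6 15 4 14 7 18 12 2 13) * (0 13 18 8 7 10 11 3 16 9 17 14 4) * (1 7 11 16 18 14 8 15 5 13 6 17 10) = (0 6 12 13 7 15)(1 14)(2 18 8 11 3 10)(9 17 16) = [6, 14, 18, 10, 4, 5, 12, 15, 11, 17, 2, 3, 13, 7, 1, 0, 9, 16, 8]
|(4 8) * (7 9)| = 2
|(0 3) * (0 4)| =|(0 3 4)| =3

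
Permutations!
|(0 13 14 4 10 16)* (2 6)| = 6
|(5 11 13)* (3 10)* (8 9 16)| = 6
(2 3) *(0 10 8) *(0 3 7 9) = (0 10 8 3 2 7 9) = [10, 1, 7, 2, 4, 5, 6, 9, 3, 0, 8]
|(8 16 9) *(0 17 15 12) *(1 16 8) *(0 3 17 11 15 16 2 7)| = 11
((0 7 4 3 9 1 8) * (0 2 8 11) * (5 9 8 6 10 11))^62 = ((0 7 4 3 8 2 6 10 11)(1 5 9))^62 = (0 11 10 6 2 8 3 4 7)(1 9 5)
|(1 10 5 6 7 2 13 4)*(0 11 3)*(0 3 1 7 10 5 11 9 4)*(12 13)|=|(0 9 4 7 2 12 13)(1 5 6 10 11)|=35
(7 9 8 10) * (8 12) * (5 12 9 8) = [0, 1, 2, 3, 4, 12, 6, 8, 10, 9, 7, 11, 5] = (5 12)(7 8 10)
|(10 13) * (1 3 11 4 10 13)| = |(13)(1 3 11 4 10)| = 5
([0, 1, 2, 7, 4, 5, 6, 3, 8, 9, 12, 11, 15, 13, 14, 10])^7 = (3 7)(10 12 15)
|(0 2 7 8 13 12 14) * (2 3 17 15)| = |(0 3 17 15 2 7 8 13 12 14)| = 10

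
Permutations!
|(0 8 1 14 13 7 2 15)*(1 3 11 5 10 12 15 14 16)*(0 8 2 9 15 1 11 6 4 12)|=17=|(0 2 14 13 7 9 15 8 3 6 4 12 1 16 11 5 10)|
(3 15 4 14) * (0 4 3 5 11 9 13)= (0 4 14 5 11 9 13)(3 15)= [4, 1, 2, 15, 14, 11, 6, 7, 8, 13, 10, 9, 12, 0, 5, 3]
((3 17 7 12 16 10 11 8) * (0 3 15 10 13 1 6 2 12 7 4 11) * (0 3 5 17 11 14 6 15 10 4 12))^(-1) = (0 2 6 14 4 15 1 13 16 12 17 5)(3 10 8 11)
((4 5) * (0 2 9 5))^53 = ((0 2 9 5 4))^53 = (0 5 2 4 9)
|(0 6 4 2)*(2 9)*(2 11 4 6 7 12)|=12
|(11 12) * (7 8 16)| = |(7 8 16)(11 12)| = 6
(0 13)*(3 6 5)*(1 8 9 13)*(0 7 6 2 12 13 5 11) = (0 1 8 9 5 3 2 12 13 7 6 11) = [1, 8, 12, 2, 4, 3, 11, 6, 9, 5, 10, 0, 13, 7]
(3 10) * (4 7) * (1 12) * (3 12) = (1 3 10 12)(4 7) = [0, 3, 2, 10, 7, 5, 6, 4, 8, 9, 12, 11, 1]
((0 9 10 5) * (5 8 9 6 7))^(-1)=((0 6 7 5)(8 9 10))^(-1)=(0 5 7 6)(8 10 9)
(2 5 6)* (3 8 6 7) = [0, 1, 5, 8, 4, 7, 2, 3, 6] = (2 5 7 3 8 6)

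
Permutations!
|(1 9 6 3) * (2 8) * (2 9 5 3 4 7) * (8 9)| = |(1 5 3)(2 9 6 4 7)| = 15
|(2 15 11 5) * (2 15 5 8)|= 5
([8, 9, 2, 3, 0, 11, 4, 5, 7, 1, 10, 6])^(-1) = [4, 9, 2, 3, 6, 7, 11, 8, 0, 1, 10, 5]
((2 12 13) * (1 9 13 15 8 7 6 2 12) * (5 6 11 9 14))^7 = (15)(1 5 2 14 6)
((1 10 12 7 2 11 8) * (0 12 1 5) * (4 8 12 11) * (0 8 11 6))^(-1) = ((0 6)(1 10)(2 4 11 12 7)(5 8))^(-1) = (0 6)(1 10)(2 7 12 11 4)(5 8)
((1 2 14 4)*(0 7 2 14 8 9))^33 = ((0 7 2 8 9)(1 14 4))^33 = (14)(0 8 7 9 2)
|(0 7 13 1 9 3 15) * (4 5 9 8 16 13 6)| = 8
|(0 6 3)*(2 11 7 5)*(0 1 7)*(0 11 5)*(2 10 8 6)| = |(11)(0 2 5 10 8 6 3 1 7)| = 9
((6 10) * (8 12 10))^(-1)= ((6 8 12 10))^(-1)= (6 10 12 8)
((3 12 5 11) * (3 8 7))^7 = (3 12 5 11 8 7) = ((3 12 5 11 8 7))^7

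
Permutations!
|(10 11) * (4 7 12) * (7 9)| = 4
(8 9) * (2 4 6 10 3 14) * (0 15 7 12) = [15, 1, 4, 14, 6, 5, 10, 12, 9, 8, 3, 11, 0, 13, 2, 7] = (0 15 7 12)(2 4 6 10 3 14)(8 9)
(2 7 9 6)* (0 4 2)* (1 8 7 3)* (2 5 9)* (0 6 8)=(0 4 5 9 8 7 2 3 1)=[4, 0, 3, 1, 5, 9, 6, 2, 7, 8]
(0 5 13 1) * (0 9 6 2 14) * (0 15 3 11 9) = [5, 0, 14, 11, 4, 13, 2, 7, 8, 6, 10, 9, 12, 1, 15, 3] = (0 5 13 1)(2 14 15 3 11 9 6)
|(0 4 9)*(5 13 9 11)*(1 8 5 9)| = 4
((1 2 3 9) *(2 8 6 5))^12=(1 3 5 8 9 2 6)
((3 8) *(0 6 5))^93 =((0 6 5)(3 8))^93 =(3 8)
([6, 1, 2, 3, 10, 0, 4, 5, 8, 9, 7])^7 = (0 6 4 10 7 5)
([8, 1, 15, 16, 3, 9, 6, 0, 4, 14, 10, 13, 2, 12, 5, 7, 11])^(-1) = (0 7 15 2 12 13 11 16 3 4 8)(5 14 9)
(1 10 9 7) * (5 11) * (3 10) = (1 3 10 9 7)(5 11) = [0, 3, 2, 10, 4, 11, 6, 1, 8, 7, 9, 5]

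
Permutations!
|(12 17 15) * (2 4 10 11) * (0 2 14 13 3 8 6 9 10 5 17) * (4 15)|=24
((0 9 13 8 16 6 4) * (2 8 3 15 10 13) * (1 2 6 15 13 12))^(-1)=(0 4 6 9)(1 12 10 15 16 8 2)(3 13)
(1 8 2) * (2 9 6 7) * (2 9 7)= [0, 8, 1, 3, 4, 5, 2, 9, 7, 6]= (1 8 7 9 6 2)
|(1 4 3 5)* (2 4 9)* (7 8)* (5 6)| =|(1 9 2 4 3 6 5)(7 8)| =14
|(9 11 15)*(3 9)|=4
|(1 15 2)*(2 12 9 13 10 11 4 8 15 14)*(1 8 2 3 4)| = 12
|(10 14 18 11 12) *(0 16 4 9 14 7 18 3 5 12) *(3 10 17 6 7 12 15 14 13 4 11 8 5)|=30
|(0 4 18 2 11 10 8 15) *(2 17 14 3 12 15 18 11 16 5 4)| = 14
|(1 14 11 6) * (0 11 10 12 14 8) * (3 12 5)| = 5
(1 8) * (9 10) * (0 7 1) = (0 7 1 8)(9 10) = [7, 8, 2, 3, 4, 5, 6, 1, 0, 10, 9]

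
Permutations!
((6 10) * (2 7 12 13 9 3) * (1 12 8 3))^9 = ((1 12 13 9)(2 7 8 3)(6 10))^9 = (1 12 13 9)(2 7 8 3)(6 10)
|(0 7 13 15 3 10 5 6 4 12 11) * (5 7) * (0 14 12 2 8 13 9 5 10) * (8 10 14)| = 56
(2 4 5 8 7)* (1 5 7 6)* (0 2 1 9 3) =[2, 5, 4, 0, 7, 8, 9, 1, 6, 3] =(0 2 4 7 1 5 8 6 9 3)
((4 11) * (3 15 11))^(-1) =(3 4 11 15) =((3 15 11 4))^(-1)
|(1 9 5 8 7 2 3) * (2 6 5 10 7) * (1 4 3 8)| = |(1 9 10 7 6 5)(2 8)(3 4)| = 6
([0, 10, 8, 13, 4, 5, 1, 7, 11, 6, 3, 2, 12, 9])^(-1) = (1 6 9 13 3 10)(2 11 8)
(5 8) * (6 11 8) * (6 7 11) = (5 7 11 8) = [0, 1, 2, 3, 4, 7, 6, 11, 5, 9, 10, 8]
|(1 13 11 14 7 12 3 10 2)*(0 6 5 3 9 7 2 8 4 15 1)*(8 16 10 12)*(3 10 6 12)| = 12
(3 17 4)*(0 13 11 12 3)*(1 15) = (0 13 11 12 3 17 4)(1 15) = [13, 15, 2, 17, 0, 5, 6, 7, 8, 9, 10, 12, 3, 11, 14, 1, 16, 4]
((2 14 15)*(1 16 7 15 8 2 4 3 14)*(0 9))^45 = (16)(0 9)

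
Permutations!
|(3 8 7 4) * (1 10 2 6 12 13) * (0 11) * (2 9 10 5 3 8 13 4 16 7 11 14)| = |(0 14 2 6 12 4 8 11)(1 5 3 13)(7 16)(9 10)| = 8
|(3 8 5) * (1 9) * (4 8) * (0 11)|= 4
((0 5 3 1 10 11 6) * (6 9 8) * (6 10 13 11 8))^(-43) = ((0 5 3 1 13 11 9 6)(8 10))^(-43) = (0 11 3 6 13 5 9 1)(8 10)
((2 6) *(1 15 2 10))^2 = (1 2 10 15 6)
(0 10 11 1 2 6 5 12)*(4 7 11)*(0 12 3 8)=(12)(0 10 4 7 11 1 2 6 5 3 8)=[10, 2, 6, 8, 7, 3, 5, 11, 0, 9, 4, 1, 12]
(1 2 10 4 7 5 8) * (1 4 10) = (10)(1 2)(4 7 5 8) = [0, 2, 1, 3, 7, 8, 6, 5, 4, 9, 10]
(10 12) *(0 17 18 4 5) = (0 17 18 4 5)(10 12) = [17, 1, 2, 3, 5, 0, 6, 7, 8, 9, 12, 11, 10, 13, 14, 15, 16, 18, 4]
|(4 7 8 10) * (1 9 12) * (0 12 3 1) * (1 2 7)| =|(0 12)(1 9 3 2 7 8 10 4)| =8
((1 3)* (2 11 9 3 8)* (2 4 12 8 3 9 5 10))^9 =(12)(1 3)(2 11 5 10)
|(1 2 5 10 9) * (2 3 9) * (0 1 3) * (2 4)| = 4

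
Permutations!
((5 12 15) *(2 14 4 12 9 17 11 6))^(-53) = (2 17 15 14 11 5 4 6 9 12)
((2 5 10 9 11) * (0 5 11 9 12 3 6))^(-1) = ((0 5 10 12 3 6)(2 11))^(-1) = (0 6 3 12 10 5)(2 11)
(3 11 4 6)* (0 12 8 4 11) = [12, 1, 2, 0, 6, 5, 3, 7, 4, 9, 10, 11, 8] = (0 12 8 4 6 3)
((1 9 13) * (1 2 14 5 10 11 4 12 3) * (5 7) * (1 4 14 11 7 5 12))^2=(1 13 11 5 7 3)(2 14 10 12 4 9)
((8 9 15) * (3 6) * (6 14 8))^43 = (3 14 8 9 15 6) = ((3 14 8 9 15 6))^43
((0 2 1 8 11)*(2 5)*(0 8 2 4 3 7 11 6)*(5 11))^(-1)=(0 6 8 11)(1 2)(3 4 5 7)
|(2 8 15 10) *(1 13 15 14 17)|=8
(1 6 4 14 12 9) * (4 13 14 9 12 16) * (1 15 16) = (1 6 13 14)(4 9 15 16) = [0, 6, 2, 3, 9, 5, 13, 7, 8, 15, 10, 11, 12, 14, 1, 16, 4]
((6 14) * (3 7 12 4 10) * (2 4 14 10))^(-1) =(2 4)(3 10 6 14 12 7)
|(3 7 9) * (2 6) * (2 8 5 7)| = |(2 6 8 5 7 9 3)| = 7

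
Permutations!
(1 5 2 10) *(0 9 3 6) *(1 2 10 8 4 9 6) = (0 6)(1 5 10 2 8 4 9 3) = [6, 5, 8, 1, 9, 10, 0, 7, 4, 3, 2]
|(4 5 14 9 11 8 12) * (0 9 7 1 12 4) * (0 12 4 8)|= 15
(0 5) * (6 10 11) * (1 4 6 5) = (0 1 4 6 10 11 5) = [1, 4, 2, 3, 6, 0, 10, 7, 8, 9, 11, 5]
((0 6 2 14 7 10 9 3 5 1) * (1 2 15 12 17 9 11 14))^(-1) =((0 6 15 12 17 9 3 5 2 1)(7 10 11 14))^(-1) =(0 1 2 5 3 9 17 12 15 6)(7 14 11 10)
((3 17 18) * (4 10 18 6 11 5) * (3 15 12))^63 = (3 11 10 12 6 4 15 17 5 18)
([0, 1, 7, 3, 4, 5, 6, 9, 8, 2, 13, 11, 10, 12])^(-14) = (2 7 9)(10 13 12)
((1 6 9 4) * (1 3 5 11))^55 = (1 11 5 3 4 9 6)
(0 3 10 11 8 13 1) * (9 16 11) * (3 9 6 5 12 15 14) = (0 9 16 11 8 13 1)(3 10 6 5 12 15 14) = [9, 0, 2, 10, 4, 12, 5, 7, 13, 16, 6, 8, 15, 1, 3, 14, 11]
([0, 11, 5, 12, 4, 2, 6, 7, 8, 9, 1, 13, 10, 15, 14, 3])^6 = (1 10 12 3 15 13 11)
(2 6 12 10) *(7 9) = [0, 1, 6, 3, 4, 5, 12, 9, 8, 7, 2, 11, 10] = (2 6 12 10)(7 9)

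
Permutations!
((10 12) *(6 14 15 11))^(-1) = ((6 14 15 11)(10 12))^(-1) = (6 11 15 14)(10 12)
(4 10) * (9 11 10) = (4 9 11 10) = [0, 1, 2, 3, 9, 5, 6, 7, 8, 11, 4, 10]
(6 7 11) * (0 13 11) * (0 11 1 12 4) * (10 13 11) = (0 11 6 7 10 13 1 12 4) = [11, 12, 2, 3, 0, 5, 7, 10, 8, 9, 13, 6, 4, 1]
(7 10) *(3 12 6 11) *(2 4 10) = [0, 1, 4, 12, 10, 5, 11, 2, 8, 9, 7, 3, 6] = (2 4 10 7)(3 12 6 11)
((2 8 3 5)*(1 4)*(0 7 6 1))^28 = (8)(0 1 7 4 6)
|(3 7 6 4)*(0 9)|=4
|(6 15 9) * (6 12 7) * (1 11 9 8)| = |(1 11 9 12 7 6 15 8)| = 8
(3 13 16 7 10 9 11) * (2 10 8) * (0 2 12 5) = (0 2 10 9 11 3 13 16 7 8 12 5) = [2, 1, 10, 13, 4, 0, 6, 8, 12, 11, 9, 3, 5, 16, 14, 15, 7]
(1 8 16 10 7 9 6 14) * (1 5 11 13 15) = (1 8 16 10 7 9 6 14 5 11 13 15) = [0, 8, 2, 3, 4, 11, 14, 9, 16, 6, 7, 13, 12, 15, 5, 1, 10]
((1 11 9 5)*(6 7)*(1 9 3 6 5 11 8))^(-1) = ((1 8)(3 6 7 5 9 11))^(-1) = (1 8)(3 11 9 5 7 6)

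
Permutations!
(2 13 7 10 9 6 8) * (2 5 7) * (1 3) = (1 3)(2 13)(5 7 10 9 6 8) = [0, 3, 13, 1, 4, 7, 8, 10, 5, 6, 9, 11, 12, 2]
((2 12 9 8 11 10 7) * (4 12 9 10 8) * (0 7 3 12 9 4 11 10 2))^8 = (12)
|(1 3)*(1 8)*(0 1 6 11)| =6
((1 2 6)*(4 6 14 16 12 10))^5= ((1 2 14 16 12 10 4 6))^5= (1 10 14 6 12 2 4 16)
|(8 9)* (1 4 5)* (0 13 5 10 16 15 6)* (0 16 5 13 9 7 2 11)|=|(0 9 8 7 2 11)(1 4 10 5)(6 16 15)|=12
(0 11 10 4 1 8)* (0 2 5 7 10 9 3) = (0 11 9 3)(1 8 2 5 7 10 4) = [11, 8, 5, 0, 1, 7, 6, 10, 2, 3, 4, 9]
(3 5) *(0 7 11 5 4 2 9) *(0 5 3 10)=(0 7 11 3 4 2 9 5 10)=[7, 1, 9, 4, 2, 10, 6, 11, 8, 5, 0, 3]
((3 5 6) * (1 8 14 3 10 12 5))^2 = ((1 8 14 3)(5 6 10 12))^2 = (1 14)(3 8)(5 10)(6 12)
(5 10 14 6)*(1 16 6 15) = [0, 16, 2, 3, 4, 10, 5, 7, 8, 9, 14, 11, 12, 13, 15, 1, 6] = (1 16 6 5 10 14 15)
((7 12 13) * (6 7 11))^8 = ((6 7 12 13 11))^8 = (6 13 7 11 12)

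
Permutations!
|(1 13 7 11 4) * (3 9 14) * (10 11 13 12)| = 30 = |(1 12 10 11 4)(3 9 14)(7 13)|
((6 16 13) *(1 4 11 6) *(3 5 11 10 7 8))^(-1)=(1 13 16 6 11 5 3 8 7 10 4)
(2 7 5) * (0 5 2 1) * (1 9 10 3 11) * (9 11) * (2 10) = [5, 0, 7, 9, 4, 11, 6, 10, 8, 2, 3, 1] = (0 5 11 1)(2 7 10 3 9)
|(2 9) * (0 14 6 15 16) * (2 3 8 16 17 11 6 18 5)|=|(0 14 18 5 2 9 3 8 16)(6 15 17 11)|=36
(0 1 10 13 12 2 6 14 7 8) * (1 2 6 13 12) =[2, 10, 13, 3, 4, 5, 14, 8, 0, 9, 12, 11, 6, 1, 7] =(0 2 13 1 10 12 6 14 7 8)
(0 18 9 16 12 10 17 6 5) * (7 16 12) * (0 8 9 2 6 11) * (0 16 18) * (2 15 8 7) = (2 6 5 7 18 15 8 9 12 10 17 11 16) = [0, 1, 6, 3, 4, 7, 5, 18, 9, 12, 17, 16, 10, 13, 14, 8, 2, 11, 15]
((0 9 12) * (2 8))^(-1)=((0 9 12)(2 8))^(-1)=(0 12 9)(2 8)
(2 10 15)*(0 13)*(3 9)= [13, 1, 10, 9, 4, 5, 6, 7, 8, 3, 15, 11, 12, 0, 14, 2]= (0 13)(2 10 15)(3 9)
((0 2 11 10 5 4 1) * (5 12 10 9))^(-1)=(0 1 4 5 9 11 2)(10 12)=((0 2 11 9 5 4 1)(10 12))^(-1)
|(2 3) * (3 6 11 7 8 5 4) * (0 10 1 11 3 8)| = 15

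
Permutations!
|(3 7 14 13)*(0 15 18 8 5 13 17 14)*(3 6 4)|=10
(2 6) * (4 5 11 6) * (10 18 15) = [0, 1, 4, 3, 5, 11, 2, 7, 8, 9, 18, 6, 12, 13, 14, 10, 16, 17, 15] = (2 4 5 11 6)(10 18 15)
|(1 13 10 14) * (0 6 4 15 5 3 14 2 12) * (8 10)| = |(0 6 4 15 5 3 14 1 13 8 10 2 12)| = 13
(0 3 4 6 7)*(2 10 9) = (0 3 4 6 7)(2 10 9) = [3, 1, 10, 4, 6, 5, 7, 0, 8, 2, 9]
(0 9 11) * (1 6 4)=[9, 6, 2, 3, 1, 5, 4, 7, 8, 11, 10, 0]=(0 9 11)(1 6 4)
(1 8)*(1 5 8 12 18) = [0, 12, 2, 3, 4, 8, 6, 7, 5, 9, 10, 11, 18, 13, 14, 15, 16, 17, 1] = (1 12 18)(5 8)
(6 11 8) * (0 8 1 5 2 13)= [8, 5, 13, 3, 4, 2, 11, 7, 6, 9, 10, 1, 12, 0]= (0 8 6 11 1 5 2 13)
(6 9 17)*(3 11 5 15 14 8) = (3 11 5 15 14 8)(6 9 17) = [0, 1, 2, 11, 4, 15, 9, 7, 3, 17, 10, 5, 12, 13, 8, 14, 16, 6]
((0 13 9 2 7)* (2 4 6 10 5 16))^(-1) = ((0 13 9 4 6 10 5 16 2 7))^(-1) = (0 7 2 16 5 10 6 4 9 13)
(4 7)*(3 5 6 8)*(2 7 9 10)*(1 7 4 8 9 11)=(1 7 8 3 5 6 9 10 2 4 11)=[0, 7, 4, 5, 11, 6, 9, 8, 3, 10, 2, 1]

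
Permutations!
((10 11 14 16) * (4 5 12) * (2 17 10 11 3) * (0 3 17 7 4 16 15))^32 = (17)(0 15 14 11 16 12 5 4 7 2 3)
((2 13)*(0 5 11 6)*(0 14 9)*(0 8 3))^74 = ((0 5 11 6 14 9 8 3)(2 13))^74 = (0 11 14 8)(3 5 6 9)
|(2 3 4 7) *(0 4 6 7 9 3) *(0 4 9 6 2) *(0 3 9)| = 5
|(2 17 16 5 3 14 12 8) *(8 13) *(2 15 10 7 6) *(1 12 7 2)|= |(1 12 13 8 15 10 2 17 16 5 3 14 7 6)|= 14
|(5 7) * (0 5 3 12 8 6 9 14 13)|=10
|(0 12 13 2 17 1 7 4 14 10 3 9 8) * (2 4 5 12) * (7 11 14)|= |(0 2 17 1 11 14 10 3 9 8)(4 7 5 12 13)|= 10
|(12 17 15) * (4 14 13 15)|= |(4 14 13 15 12 17)|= 6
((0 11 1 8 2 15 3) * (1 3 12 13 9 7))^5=(0 3 11)(1 13 2 7 12 8 9 15)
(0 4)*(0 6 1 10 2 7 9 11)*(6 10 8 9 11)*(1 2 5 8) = [4, 1, 7, 3, 10, 8, 2, 11, 9, 6, 5, 0] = (0 4 10 5 8 9 6 2 7 11)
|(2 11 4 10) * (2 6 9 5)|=7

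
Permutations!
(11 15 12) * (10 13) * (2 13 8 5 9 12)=[0, 1, 13, 3, 4, 9, 6, 7, 5, 12, 8, 15, 11, 10, 14, 2]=(2 13 10 8 5 9 12 11 15)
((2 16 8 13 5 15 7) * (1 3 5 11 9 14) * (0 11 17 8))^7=(0 15 14 16 5 9 2 3 11 7 1)(8 13 17)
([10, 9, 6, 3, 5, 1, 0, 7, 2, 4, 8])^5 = [0, 9, 2, 3, 5, 1, 6, 7, 8, 4, 10]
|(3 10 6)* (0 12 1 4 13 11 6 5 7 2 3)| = |(0 12 1 4 13 11 6)(2 3 10 5 7)| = 35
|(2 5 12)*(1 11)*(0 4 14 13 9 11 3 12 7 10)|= 13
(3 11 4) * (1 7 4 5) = [0, 7, 2, 11, 3, 1, 6, 4, 8, 9, 10, 5] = (1 7 4 3 11 5)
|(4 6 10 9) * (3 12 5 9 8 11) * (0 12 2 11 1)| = 9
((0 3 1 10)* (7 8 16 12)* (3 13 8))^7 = (0 1 7 16 13 10 3 12 8)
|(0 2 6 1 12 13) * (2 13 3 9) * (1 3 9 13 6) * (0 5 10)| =12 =|(0 6 3 13 5 10)(1 12 9 2)|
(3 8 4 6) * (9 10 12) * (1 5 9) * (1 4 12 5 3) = (1 3 8 12 4 6)(5 9 10) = [0, 3, 2, 8, 6, 9, 1, 7, 12, 10, 5, 11, 4]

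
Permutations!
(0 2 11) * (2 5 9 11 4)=[5, 1, 4, 3, 2, 9, 6, 7, 8, 11, 10, 0]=(0 5 9 11)(2 4)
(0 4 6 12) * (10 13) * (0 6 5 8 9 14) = (0 4 5 8 9 14)(6 12)(10 13) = [4, 1, 2, 3, 5, 8, 12, 7, 9, 14, 13, 11, 6, 10, 0]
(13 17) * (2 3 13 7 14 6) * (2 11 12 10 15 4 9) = (2 3 13 17 7 14 6 11 12 10 15 4 9) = [0, 1, 3, 13, 9, 5, 11, 14, 8, 2, 15, 12, 10, 17, 6, 4, 16, 7]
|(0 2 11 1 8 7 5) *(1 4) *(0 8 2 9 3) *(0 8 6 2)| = 11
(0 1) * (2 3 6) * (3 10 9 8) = (0 1)(2 10 9 8 3 6) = [1, 0, 10, 6, 4, 5, 2, 7, 3, 8, 9]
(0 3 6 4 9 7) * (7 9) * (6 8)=(9)(0 3 8 6 4 7)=[3, 1, 2, 8, 7, 5, 4, 0, 6, 9]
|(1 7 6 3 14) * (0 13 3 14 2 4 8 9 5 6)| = 12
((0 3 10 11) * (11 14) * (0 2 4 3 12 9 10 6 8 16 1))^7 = (0 4 12 3 9 6 10 8 14 16 11 1 2)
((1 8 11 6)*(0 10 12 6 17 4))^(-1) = (0 4 17 11 8 1 6 12 10)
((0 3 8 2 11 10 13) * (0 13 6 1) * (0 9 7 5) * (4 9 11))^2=(13)(0 8 4 7)(1 10)(2 9 5 3)(6 11)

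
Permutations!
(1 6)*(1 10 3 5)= (1 6 10 3 5)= [0, 6, 2, 5, 4, 1, 10, 7, 8, 9, 3]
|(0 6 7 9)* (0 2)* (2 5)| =6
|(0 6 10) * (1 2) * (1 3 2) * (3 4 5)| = 12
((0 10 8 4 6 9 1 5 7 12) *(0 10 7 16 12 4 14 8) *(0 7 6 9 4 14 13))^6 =((0 6 4 9 1 5 16 12 10 7 14 8 13))^6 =(0 16 13 5 8 1 14 9 7 4 10 6 12)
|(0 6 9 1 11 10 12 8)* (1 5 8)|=20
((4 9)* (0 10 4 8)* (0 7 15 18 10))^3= ((4 9 8 7 15 18 10))^3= (4 7 10 8 18 9 15)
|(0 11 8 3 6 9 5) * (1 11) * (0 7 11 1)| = |(3 6 9 5 7 11 8)| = 7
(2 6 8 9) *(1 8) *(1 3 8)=(2 6 3 8 9)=[0, 1, 6, 8, 4, 5, 3, 7, 9, 2]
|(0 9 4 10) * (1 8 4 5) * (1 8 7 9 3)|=|(0 3 1 7 9 5 8 4 10)|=9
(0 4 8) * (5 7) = [4, 1, 2, 3, 8, 7, 6, 5, 0] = (0 4 8)(5 7)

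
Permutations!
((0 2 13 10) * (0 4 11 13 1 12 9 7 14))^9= (0 1 9 14 2 12 7)(4 11 13 10)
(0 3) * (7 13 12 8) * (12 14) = (0 3)(7 13 14 12 8) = [3, 1, 2, 0, 4, 5, 6, 13, 7, 9, 10, 11, 8, 14, 12]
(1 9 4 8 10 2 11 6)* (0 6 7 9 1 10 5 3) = (0 6 10 2 11 7 9 4 8 5 3) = [6, 1, 11, 0, 8, 3, 10, 9, 5, 4, 2, 7]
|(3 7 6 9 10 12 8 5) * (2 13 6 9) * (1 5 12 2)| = 18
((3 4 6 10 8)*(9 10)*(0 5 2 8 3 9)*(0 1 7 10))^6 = (10)(0 5 2 8 9)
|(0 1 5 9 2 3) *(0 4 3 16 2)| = 4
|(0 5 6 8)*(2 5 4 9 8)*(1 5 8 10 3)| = 10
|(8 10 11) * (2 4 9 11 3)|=|(2 4 9 11 8 10 3)|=7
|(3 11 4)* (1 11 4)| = |(1 11)(3 4)| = 2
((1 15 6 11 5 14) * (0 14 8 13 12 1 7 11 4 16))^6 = (0 13 16 8 4 5 6 11 15 7 1 14 12)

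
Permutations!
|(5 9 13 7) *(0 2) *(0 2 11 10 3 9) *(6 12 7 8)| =11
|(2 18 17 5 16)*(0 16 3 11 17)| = |(0 16 2 18)(3 11 17 5)| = 4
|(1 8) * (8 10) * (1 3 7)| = |(1 10 8 3 7)| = 5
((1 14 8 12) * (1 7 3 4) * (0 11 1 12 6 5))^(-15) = ((0 11 1 14 8 6 5)(3 4 12 7))^(-15) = (0 5 6 8 14 1 11)(3 4 12 7)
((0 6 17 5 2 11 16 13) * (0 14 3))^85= (0 11)(2 3)(5 14)(6 16)(13 17)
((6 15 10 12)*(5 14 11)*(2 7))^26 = (5 11 14)(6 10)(12 15)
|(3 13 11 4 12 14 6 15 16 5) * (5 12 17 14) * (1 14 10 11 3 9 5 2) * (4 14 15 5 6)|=30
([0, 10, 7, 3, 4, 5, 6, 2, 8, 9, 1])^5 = [0, 10, 7, 3, 4, 5, 6, 2, 8, 9, 1]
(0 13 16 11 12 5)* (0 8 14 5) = (0 13 16 11 12)(5 8 14) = [13, 1, 2, 3, 4, 8, 6, 7, 14, 9, 10, 12, 0, 16, 5, 15, 11]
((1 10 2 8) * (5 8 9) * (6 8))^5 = ((1 10 2 9 5 6 8))^5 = (1 6 9 10 8 5 2)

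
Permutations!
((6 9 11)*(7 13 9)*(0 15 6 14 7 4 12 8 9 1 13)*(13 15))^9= (0 11 12 15)(1 7 9 4)(6 13 14 8)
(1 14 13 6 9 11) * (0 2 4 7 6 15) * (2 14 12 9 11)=(0 14 13 15)(1 12 9 2 4 7 6 11)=[14, 12, 4, 3, 7, 5, 11, 6, 8, 2, 10, 1, 9, 15, 13, 0]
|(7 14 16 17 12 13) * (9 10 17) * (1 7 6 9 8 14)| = 6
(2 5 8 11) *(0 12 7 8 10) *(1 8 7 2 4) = [12, 8, 5, 3, 1, 10, 6, 7, 11, 9, 0, 4, 2] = (0 12 2 5 10)(1 8 11 4)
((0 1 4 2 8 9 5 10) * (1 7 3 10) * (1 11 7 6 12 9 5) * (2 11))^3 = ((0 6 12 9 1 4 11 7 3 10)(2 8 5))^3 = (0 9 11 10 12 4 3 6 1 7)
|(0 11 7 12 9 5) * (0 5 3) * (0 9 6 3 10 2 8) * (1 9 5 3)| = 10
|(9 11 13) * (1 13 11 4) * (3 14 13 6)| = 7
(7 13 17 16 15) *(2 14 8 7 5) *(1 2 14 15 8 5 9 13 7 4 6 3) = [0, 2, 15, 1, 6, 14, 3, 7, 4, 13, 10, 11, 12, 17, 5, 9, 8, 16] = (1 2 15 9 13 17 16 8 4 6 3)(5 14)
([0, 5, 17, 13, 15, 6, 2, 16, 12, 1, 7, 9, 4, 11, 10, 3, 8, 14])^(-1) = (1 9 11 13 3 15 4 12 8 16 7 10 14 17 2 6 5)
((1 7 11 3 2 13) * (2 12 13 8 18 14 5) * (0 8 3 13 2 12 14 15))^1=(0 8 18 15)(1 7 11 13)(2 3 14 5 12)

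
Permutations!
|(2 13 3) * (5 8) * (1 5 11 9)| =|(1 5 8 11 9)(2 13 3)| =15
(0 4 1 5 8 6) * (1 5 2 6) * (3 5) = [4, 2, 6, 5, 3, 8, 0, 7, 1] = (0 4 3 5 8 1 2 6)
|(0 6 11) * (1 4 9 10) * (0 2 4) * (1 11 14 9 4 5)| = 9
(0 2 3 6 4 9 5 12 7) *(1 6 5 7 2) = (0 1 6 4 9 7)(2 3 5 12) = [1, 6, 3, 5, 9, 12, 4, 0, 8, 7, 10, 11, 2]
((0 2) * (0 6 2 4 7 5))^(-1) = (0 5 7 4)(2 6)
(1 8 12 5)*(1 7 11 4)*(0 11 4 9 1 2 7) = (0 11 9 1 8 12 5)(2 7 4) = [11, 8, 7, 3, 2, 0, 6, 4, 12, 1, 10, 9, 5]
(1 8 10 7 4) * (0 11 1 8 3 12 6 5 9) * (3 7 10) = [11, 7, 2, 12, 8, 9, 5, 4, 3, 0, 10, 1, 6] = (0 11 1 7 4 8 3 12 6 5 9)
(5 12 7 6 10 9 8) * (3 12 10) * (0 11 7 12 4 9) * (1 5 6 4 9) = [11, 5, 2, 9, 1, 10, 3, 4, 6, 8, 0, 7, 12] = (12)(0 11 7 4 1 5 10)(3 9 8 6)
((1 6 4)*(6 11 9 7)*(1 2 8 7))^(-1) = (1 9 11)(2 4 6 7 8)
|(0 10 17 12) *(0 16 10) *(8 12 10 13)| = |(8 12 16 13)(10 17)| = 4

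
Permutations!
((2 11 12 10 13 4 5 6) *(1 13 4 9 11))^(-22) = (1 6 4 12 9)(2 5 10 11 13)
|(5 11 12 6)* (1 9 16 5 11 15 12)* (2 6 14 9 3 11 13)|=6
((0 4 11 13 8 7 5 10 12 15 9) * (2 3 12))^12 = (0 9 15 12 3 2 10 5 7 8 13 11 4)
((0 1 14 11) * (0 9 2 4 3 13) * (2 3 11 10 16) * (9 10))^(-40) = (16)(0 14 3)(1 9 13)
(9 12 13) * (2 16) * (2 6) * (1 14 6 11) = [0, 14, 16, 3, 4, 5, 2, 7, 8, 12, 10, 1, 13, 9, 6, 15, 11] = (1 14 6 2 16 11)(9 12 13)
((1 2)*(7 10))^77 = (1 2)(7 10)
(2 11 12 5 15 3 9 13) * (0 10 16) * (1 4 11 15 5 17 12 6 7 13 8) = [10, 4, 15, 9, 11, 5, 7, 13, 1, 8, 16, 6, 17, 2, 14, 3, 0, 12] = (0 10 16)(1 4 11 6 7 13 2 15 3 9 8)(12 17)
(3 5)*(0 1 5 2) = (0 1 5 3 2) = [1, 5, 0, 2, 4, 3]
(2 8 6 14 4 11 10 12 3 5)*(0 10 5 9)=(0 10 12 3 9)(2 8 6 14 4 11 5)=[10, 1, 8, 9, 11, 2, 14, 7, 6, 0, 12, 5, 3, 13, 4]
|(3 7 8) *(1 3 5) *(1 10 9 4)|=|(1 3 7 8 5 10 9 4)|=8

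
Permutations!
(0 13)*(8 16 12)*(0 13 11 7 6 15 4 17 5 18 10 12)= (0 11 7 6 15 4 17 5 18 10 12 8 16)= [11, 1, 2, 3, 17, 18, 15, 6, 16, 9, 12, 7, 8, 13, 14, 4, 0, 5, 10]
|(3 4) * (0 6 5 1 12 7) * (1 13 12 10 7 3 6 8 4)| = |(0 8 4 6 5 13 12 3 1 10 7)| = 11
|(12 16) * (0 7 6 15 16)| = 6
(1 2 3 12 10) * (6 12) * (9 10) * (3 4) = (1 2 4 3 6 12 9 10) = [0, 2, 4, 6, 3, 5, 12, 7, 8, 10, 1, 11, 9]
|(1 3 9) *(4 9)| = 4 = |(1 3 4 9)|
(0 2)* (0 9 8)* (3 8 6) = [2, 1, 9, 8, 4, 5, 3, 7, 0, 6] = (0 2 9 6 3 8)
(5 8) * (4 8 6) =(4 8 5 6) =[0, 1, 2, 3, 8, 6, 4, 7, 5]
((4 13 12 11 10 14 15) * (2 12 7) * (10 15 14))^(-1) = (2 7 13 4 15 11 12)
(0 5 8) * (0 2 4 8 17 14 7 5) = (2 4 8)(5 17 14 7) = [0, 1, 4, 3, 8, 17, 6, 5, 2, 9, 10, 11, 12, 13, 7, 15, 16, 14]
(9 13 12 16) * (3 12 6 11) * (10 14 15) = (3 12 16 9 13 6 11)(10 14 15) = [0, 1, 2, 12, 4, 5, 11, 7, 8, 13, 14, 3, 16, 6, 15, 10, 9]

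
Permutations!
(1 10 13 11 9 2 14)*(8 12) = (1 10 13 11 9 2 14)(8 12) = [0, 10, 14, 3, 4, 5, 6, 7, 12, 2, 13, 9, 8, 11, 1]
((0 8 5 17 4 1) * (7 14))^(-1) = ((0 8 5 17 4 1)(7 14))^(-1) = (0 1 4 17 5 8)(7 14)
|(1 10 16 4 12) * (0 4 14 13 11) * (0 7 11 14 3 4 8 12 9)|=|(0 8 12 1 10 16 3 4 9)(7 11)(13 14)|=18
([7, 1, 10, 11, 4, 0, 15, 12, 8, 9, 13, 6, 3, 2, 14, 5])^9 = [7, 1, 2, 11, 4, 0, 15, 12, 8, 9, 10, 6, 3, 13, 14, 5]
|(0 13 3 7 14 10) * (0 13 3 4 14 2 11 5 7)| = 4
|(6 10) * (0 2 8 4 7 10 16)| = 8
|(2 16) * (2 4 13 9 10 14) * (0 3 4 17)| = 10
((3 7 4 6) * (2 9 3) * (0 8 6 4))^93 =(0 6 9 7 8 2 3)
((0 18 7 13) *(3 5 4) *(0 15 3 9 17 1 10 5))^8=((0 18 7 13 15 3)(1 10 5 4 9 17))^8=(0 7 15)(1 5 9)(3 18 13)(4 17 10)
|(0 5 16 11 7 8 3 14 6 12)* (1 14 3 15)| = 11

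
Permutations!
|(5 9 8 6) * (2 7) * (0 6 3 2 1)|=|(0 6 5 9 8 3 2 7 1)|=9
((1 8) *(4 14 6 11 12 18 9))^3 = ((1 8)(4 14 6 11 12 18 9))^3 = (1 8)(4 11 9 6 18 14 12)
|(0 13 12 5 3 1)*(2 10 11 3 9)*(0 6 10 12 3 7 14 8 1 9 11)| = |(0 13 3 9 2 12 5 11 7 14 8 1 6 10)| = 14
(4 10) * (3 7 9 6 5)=(3 7 9 6 5)(4 10)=[0, 1, 2, 7, 10, 3, 5, 9, 8, 6, 4]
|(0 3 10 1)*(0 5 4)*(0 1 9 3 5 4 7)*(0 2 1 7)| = 12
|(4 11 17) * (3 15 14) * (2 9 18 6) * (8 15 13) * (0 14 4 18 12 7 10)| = 16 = |(0 14 3 13 8 15 4 11 17 18 6 2 9 12 7 10)|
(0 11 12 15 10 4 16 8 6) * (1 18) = (0 11 12 15 10 4 16 8 6)(1 18) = [11, 18, 2, 3, 16, 5, 0, 7, 6, 9, 4, 12, 15, 13, 14, 10, 8, 17, 1]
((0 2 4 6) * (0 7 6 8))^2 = ((0 2 4 8)(6 7))^2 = (0 4)(2 8)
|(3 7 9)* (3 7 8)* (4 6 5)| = |(3 8)(4 6 5)(7 9)| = 6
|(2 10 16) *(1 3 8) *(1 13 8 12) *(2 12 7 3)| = 10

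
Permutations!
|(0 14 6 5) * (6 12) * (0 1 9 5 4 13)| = |(0 14 12 6 4 13)(1 9 5)| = 6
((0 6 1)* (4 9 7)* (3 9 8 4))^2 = (0 1 6)(3 7 9)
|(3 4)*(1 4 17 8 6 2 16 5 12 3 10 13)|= |(1 4 10 13)(2 16 5 12 3 17 8 6)|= 8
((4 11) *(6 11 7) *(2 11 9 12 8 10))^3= ((2 11 4 7 6 9 12 8 10))^3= (2 7 12)(4 9 10)(6 8 11)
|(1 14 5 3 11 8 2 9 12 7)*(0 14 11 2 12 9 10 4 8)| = 12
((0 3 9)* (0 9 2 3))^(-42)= (9)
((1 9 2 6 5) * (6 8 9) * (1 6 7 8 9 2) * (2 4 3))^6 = ((1 7 8 4 3 2 9)(5 6))^6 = (1 9 2 3 4 8 7)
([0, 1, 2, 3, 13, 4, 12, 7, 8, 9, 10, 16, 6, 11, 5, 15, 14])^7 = (4 13 11 16 14 5)(6 12)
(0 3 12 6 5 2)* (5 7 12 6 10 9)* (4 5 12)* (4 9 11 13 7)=(0 3 6 4 5 2)(7 9 12 10 11 13)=[3, 1, 0, 6, 5, 2, 4, 9, 8, 12, 11, 13, 10, 7]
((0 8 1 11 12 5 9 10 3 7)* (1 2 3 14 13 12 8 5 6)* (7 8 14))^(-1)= (0 7 10 9 5)(1 6 12 13 14 11)(2 8 3)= ((0 5 9 10 7)(1 11 14 13 12 6)(2 3 8))^(-1)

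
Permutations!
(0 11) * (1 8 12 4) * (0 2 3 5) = (0 11 2 3 5)(1 8 12 4) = [11, 8, 3, 5, 1, 0, 6, 7, 12, 9, 10, 2, 4]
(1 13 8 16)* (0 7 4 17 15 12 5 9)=(0 7 4 17 15 12 5 9)(1 13 8 16)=[7, 13, 2, 3, 17, 9, 6, 4, 16, 0, 10, 11, 5, 8, 14, 12, 1, 15]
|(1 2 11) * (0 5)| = |(0 5)(1 2 11)| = 6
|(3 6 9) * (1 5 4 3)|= 6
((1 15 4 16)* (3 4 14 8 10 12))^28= (1 15 14 8 10 12 3 4 16)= ((1 15 14 8 10 12 3 4 16))^28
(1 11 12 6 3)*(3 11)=(1 3)(6 11 12)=[0, 3, 2, 1, 4, 5, 11, 7, 8, 9, 10, 12, 6]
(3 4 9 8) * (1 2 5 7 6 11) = (1 2 5 7 6 11)(3 4 9 8) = [0, 2, 5, 4, 9, 7, 11, 6, 3, 8, 10, 1]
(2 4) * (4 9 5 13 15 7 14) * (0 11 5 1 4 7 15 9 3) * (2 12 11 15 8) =[15, 4, 3, 0, 12, 13, 6, 14, 2, 1, 10, 5, 11, 9, 7, 8] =(0 15 8 2 3)(1 4 12 11 5 13 9)(7 14)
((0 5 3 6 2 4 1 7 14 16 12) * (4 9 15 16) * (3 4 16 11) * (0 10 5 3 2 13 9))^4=((0 3 6 13 9 15 11 2)(1 7 14 16 12 10 5 4))^4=(0 9)(1 12)(2 13)(3 15)(4 16)(5 14)(6 11)(7 10)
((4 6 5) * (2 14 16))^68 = (2 16 14)(4 5 6)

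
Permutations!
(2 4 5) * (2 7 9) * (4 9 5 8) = [0, 1, 9, 3, 8, 7, 6, 5, 4, 2] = (2 9)(4 8)(5 7)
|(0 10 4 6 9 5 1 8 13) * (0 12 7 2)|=|(0 10 4 6 9 5 1 8 13 12 7 2)|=12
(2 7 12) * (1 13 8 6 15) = (1 13 8 6 15)(2 7 12) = [0, 13, 7, 3, 4, 5, 15, 12, 6, 9, 10, 11, 2, 8, 14, 1]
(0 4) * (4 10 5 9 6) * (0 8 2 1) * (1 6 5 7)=(0 10 7 1)(2 6 4 8)(5 9)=[10, 0, 6, 3, 8, 9, 4, 1, 2, 5, 7]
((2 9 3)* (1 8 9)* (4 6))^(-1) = ((1 8 9 3 2)(4 6))^(-1) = (1 2 3 9 8)(4 6)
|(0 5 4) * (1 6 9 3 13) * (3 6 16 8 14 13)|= 30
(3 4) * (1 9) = (1 9)(3 4) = [0, 9, 2, 4, 3, 5, 6, 7, 8, 1]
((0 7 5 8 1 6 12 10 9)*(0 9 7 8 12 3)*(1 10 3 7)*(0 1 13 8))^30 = (13)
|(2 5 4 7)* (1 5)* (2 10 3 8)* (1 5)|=7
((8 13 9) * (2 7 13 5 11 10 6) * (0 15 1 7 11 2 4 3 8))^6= (15)(2 8 4 10)(3 6 11 5)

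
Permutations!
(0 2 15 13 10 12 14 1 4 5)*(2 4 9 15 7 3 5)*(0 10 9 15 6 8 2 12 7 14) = (0 4 12)(1 15 13 9 6 8 2 14)(3 5 10 7) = [4, 15, 14, 5, 12, 10, 8, 3, 2, 6, 7, 11, 0, 9, 1, 13]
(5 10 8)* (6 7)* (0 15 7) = (0 15 7 6)(5 10 8) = [15, 1, 2, 3, 4, 10, 0, 6, 5, 9, 8, 11, 12, 13, 14, 7]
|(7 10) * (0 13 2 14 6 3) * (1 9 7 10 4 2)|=10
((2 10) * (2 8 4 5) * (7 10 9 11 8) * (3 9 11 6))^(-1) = (2 5 4 8 11)(3 6 9)(7 10)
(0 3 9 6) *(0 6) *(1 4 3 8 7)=(0 8 7 1 4 3 9)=[8, 4, 2, 9, 3, 5, 6, 1, 7, 0]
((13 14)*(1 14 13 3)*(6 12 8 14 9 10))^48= ((1 9 10 6 12 8 14 3))^48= (14)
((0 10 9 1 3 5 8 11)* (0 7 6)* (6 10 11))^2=(0 7 9 3 8)(1 5 6 11 10)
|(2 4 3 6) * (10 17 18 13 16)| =20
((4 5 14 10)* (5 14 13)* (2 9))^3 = (14)(2 9)(5 13)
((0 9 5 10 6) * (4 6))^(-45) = ((0 9 5 10 4 6))^(-45) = (0 10)(4 9)(5 6)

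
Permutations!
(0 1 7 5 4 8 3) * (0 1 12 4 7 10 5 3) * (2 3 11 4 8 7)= [12, 10, 3, 1, 7, 2, 6, 11, 0, 9, 5, 4, 8]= (0 12 8)(1 10 5 2 3)(4 7 11)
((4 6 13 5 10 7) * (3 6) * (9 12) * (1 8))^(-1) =((1 8)(3 6 13 5 10 7 4)(9 12))^(-1) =(1 8)(3 4 7 10 5 13 6)(9 12)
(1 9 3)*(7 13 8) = (1 9 3)(7 13 8) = [0, 9, 2, 1, 4, 5, 6, 13, 7, 3, 10, 11, 12, 8]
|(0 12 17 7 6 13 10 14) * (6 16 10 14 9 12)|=12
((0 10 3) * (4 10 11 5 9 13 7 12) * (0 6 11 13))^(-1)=((0 13 7 12 4 10 3 6 11 5 9))^(-1)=(0 9 5 11 6 3 10 4 12 7 13)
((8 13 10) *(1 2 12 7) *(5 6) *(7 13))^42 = ((1 2 12 13 10 8 7)(5 6))^42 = (13)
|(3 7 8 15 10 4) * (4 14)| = 7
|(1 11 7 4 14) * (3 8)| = |(1 11 7 4 14)(3 8)| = 10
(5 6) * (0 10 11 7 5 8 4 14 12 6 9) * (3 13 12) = (0 10 11 7 5 9)(3 13 12 6 8 4 14) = [10, 1, 2, 13, 14, 9, 8, 5, 4, 0, 11, 7, 6, 12, 3]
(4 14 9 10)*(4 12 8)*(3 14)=[0, 1, 2, 14, 3, 5, 6, 7, 4, 10, 12, 11, 8, 13, 9]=(3 14 9 10 12 8 4)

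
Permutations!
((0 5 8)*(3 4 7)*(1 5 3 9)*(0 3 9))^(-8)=((0 9 1 5 8 3 4 7))^(-8)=(9)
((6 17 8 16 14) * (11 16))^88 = (6 16 8)(11 17 14)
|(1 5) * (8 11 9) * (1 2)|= 3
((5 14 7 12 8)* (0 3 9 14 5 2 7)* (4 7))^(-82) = (0 9)(2 12 4 8 7)(3 14)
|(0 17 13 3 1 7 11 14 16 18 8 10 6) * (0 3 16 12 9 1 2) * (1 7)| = 10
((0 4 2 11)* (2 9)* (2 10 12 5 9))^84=(12)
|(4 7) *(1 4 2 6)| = 5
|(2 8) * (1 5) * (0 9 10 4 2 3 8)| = 10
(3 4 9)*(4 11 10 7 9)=(3 11 10 7 9)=[0, 1, 2, 11, 4, 5, 6, 9, 8, 3, 7, 10]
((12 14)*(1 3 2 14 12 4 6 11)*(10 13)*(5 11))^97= ((1 3 2 14 4 6 5 11)(10 13))^97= (1 3 2 14 4 6 5 11)(10 13)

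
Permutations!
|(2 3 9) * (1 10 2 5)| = |(1 10 2 3 9 5)| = 6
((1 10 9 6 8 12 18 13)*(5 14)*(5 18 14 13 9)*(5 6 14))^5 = ((1 10 6 8 12 5 13)(9 14 18))^5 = (1 5 8 10 13 12 6)(9 18 14)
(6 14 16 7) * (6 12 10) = (6 14 16 7 12 10) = [0, 1, 2, 3, 4, 5, 14, 12, 8, 9, 6, 11, 10, 13, 16, 15, 7]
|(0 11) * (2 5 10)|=|(0 11)(2 5 10)|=6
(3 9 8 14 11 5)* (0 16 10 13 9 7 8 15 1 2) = (0 16 10 13 9 15 1 2)(3 7 8 14 11 5) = [16, 2, 0, 7, 4, 3, 6, 8, 14, 15, 13, 5, 12, 9, 11, 1, 10]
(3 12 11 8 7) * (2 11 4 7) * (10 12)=(2 11 8)(3 10 12 4 7)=[0, 1, 11, 10, 7, 5, 6, 3, 2, 9, 12, 8, 4]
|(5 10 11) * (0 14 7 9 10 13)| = 8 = |(0 14 7 9 10 11 5 13)|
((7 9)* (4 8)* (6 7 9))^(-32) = (9)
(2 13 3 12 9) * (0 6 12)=(0 6 12 9 2 13 3)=[6, 1, 13, 0, 4, 5, 12, 7, 8, 2, 10, 11, 9, 3]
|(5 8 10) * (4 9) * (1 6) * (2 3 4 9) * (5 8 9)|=|(1 6)(2 3 4)(5 9)(8 10)|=6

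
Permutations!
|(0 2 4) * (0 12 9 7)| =6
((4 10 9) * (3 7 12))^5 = (3 12 7)(4 9 10)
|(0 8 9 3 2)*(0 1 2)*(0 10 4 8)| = 10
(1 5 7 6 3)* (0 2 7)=(0 2 7 6 3 1 5)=[2, 5, 7, 1, 4, 0, 3, 6]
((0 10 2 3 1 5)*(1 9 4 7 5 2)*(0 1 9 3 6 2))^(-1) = ((0 10 9 4 7 5 1)(2 6))^(-1) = (0 1 5 7 4 9 10)(2 6)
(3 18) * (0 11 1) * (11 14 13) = (0 14 13 11 1)(3 18) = [14, 0, 2, 18, 4, 5, 6, 7, 8, 9, 10, 1, 12, 11, 13, 15, 16, 17, 3]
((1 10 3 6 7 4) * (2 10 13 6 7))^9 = (1 13 6 2 10 3 7 4)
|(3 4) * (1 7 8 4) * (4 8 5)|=|(8)(1 7 5 4 3)|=5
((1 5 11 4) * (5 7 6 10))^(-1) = (1 4 11 5 10 6 7)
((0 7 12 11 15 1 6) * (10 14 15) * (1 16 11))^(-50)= (16)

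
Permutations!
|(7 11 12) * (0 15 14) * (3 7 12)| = |(0 15 14)(3 7 11)| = 3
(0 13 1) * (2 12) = (0 13 1)(2 12) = [13, 0, 12, 3, 4, 5, 6, 7, 8, 9, 10, 11, 2, 1]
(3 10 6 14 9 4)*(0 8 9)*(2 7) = (0 8 9 4 3 10 6 14)(2 7) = [8, 1, 7, 10, 3, 5, 14, 2, 9, 4, 6, 11, 12, 13, 0]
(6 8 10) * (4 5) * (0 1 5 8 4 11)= [1, 5, 2, 3, 8, 11, 4, 7, 10, 9, 6, 0]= (0 1 5 11)(4 8 10 6)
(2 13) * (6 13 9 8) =(2 9 8 6 13) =[0, 1, 9, 3, 4, 5, 13, 7, 6, 8, 10, 11, 12, 2]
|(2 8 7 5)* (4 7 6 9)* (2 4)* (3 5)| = |(2 8 6 9)(3 5 4 7)| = 4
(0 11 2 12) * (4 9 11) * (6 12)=(0 4 9 11 2 6 12)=[4, 1, 6, 3, 9, 5, 12, 7, 8, 11, 10, 2, 0]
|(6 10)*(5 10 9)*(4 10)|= |(4 10 6 9 5)|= 5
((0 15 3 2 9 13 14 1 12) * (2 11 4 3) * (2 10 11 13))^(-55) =(0 3)(1 11)(2 9)(4 12)(10 14)(13 15)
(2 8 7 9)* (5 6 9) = (2 8 7 5 6 9) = [0, 1, 8, 3, 4, 6, 9, 5, 7, 2]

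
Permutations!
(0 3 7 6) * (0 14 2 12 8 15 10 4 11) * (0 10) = (0 3 7 6 14 2 12 8 15)(4 11 10) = [3, 1, 12, 7, 11, 5, 14, 6, 15, 9, 4, 10, 8, 13, 2, 0]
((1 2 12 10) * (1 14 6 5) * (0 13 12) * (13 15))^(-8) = ((0 15 13 12 10 14 6 5 1 2))^(-8) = (0 13 10 6 1)(2 15 12 14 5)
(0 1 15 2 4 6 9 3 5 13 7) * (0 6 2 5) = (0 1 15 5 13 7 6 9 3)(2 4) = [1, 15, 4, 0, 2, 13, 9, 6, 8, 3, 10, 11, 12, 7, 14, 5]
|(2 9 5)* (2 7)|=4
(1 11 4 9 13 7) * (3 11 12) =(1 12 3 11 4 9 13 7) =[0, 12, 2, 11, 9, 5, 6, 1, 8, 13, 10, 4, 3, 7]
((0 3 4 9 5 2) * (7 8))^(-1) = ((0 3 4 9 5 2)(7 8))^(-1) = (0 2 5 9 4 3)(7 8)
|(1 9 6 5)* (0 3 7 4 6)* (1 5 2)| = 8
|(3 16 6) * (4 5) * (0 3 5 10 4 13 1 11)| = |(0 3 16 6 5 13 1 11)(4 10)| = 8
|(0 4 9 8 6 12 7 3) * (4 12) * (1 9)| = |(0 12 7 3)(1 9 8 6 4)| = 20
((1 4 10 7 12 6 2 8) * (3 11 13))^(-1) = (1 8 2 6 12 7 10 4)(3 13 11)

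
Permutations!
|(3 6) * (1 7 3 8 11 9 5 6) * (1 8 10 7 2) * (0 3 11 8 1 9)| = |(0 3 1 2 9 5 6 10 7 11)| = 10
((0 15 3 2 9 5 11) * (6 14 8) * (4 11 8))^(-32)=(0 15 3 2 9 5 8 6 14 4 11)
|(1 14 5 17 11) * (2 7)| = |(1 14 5 17 11)(2 7)| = 10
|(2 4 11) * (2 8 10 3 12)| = |(2 4 11 8 10 3 12)| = 7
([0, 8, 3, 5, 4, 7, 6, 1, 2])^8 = (1 2 5)(3 7 8)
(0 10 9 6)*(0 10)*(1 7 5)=(1 7 5)(6 10 9)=[0, 7, 2, 3, 4, 1, 10, 5, 8, 6, 9]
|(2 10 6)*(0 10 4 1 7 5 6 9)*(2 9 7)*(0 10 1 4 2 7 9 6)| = 4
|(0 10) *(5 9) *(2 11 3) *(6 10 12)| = |(0 12 6 10)(2 11 3)(5 9)| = 12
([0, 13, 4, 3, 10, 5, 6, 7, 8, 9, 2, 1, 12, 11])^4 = (1 13 11)(2 4 10)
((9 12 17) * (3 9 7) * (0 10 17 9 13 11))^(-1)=((0 10 17 7 3 13 11)(9 12))^(-1)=(0 11 13 3 7 17 10)(9 12)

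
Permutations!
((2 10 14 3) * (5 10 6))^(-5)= ((2 6 5 10 14 3))^(-5)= (2 6 5 10 14 3)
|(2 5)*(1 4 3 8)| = |(1 4 3 8)(2 5)| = 4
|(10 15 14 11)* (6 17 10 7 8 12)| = |(6 17 10 15 14 11 7 8 12)| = 9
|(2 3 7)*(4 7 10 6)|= 6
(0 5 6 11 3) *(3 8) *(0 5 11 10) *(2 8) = (0 11 2 8 3 5 6 10) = [11, 1, 8, 5, 4, 6, 10, 7, 3, 9, 0, 2]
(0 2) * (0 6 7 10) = [2, 1, 6, 3, 4, 5, 7, 10, 8, 9, 0] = (0 2 6 7 10)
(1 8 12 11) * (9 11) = (1 8 12 9 11) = [0, 8, 2, 3, 4, 5, 6, 7, 12, 11, 10, 1, 9]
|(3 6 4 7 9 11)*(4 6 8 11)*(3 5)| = |(3 8 11 5)(4 7 9)| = 12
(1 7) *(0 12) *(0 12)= [0, 7, 2, 3, 4, 5, 6, 1, 8, 9, 10, 11, 12]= (12)(1 7)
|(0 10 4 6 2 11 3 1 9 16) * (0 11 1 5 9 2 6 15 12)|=10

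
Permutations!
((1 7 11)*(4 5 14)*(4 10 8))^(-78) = ((1 7 11)(4 5 14 10 8))^(-78) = (4 14 8 5 10)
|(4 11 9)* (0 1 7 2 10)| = |(0 1 7 2 10)(4 11 9)| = 15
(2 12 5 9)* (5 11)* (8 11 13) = (2 12 13 8 11 5 9) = [0, 1, 12, 3, 4, 9, 6, 7, 11, 2, 10, 5, 13, 8]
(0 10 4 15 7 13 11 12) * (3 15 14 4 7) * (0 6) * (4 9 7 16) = (0 10 16 4 14 9 7 13 11 12 6)(3 15) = [10, 1, 2, 15, 14, 5, 0, 13, 8, 7, 16, 12, 6, 11, 9, 3, 4]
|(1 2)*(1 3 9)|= |(1 2 3 9)|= 4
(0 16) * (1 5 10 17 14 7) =(0 16)(1 5 10 17 14 7) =[16, 5, 2, 3, 4, 10, 6, 1, 8, 9, 17, 11, 12, 13, 7, 15, 0, 14]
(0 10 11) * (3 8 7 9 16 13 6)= (0 10 11)(3 8 7 9 16 13 6)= [10, 1, 2, 8, 4, 5, 3, 9, 7, 16, 11, 0, 12, 6, 14, 15, 13]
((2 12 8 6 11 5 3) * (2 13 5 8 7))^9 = (13)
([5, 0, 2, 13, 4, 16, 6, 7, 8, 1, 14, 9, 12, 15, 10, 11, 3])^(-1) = (0 1 9 11 15 13 3 16 5)(10 14)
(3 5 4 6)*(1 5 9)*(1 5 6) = (1 6 3 9 5 4) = [0, 6, 2, 9, 1, 4, 3, 7, 8, 5]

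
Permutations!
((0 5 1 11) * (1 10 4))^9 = (0 4)(1 5)(10 11)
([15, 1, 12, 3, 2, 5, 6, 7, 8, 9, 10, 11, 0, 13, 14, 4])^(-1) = (0 12 2 4 15)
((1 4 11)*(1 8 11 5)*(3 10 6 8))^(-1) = (1 5 4)(3 11 8 6 10)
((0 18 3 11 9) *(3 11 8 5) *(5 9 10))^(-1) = (0 9 8 3 5 10 11 18)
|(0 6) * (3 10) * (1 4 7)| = 6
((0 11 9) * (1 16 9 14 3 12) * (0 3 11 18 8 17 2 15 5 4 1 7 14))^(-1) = (0 11 14 7 12 3 9 16 1 4 5 15 2 17 8 18)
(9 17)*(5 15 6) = (5 15 6)(9 17) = [0, 1, 2, 3, 4, 15, 5, 7, 8, 17, 10, 11, 12, 13, 14, 6, 16, 9]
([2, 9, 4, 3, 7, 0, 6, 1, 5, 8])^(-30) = (0 4 1 8)(2 7 9 5)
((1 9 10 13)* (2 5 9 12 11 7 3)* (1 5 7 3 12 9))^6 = ((1 9 10 13 5)(2 7 12 11 3))^6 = (1 9 10 13 5)(2 7 12 11 3)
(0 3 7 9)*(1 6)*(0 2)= (0 3 7 9 2)(1 6)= [3, 6, 0, 7, 4, 5, 1, 9, 8, 2]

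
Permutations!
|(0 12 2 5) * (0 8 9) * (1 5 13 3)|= |(0 12 2 13 3 1 5 8 9)|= 9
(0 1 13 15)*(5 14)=[1, 13, 2, 3, 4, 14, 6, 7, 8, 9, 10, 11, 12, 15, 5, 0]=(0 1 13 15)(5 14)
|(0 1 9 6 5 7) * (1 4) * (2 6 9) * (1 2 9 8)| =|(0 4 2 6 5 7)(1 9 8)| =6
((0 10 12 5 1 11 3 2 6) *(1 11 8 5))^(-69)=((0 10 12 1 8 5 11 3 2 6))^(-69)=(0 10 12 1 8 5 11 3 2 6)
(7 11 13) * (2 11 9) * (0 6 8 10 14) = [6, 1, 11, 3, 4, 5, 8, 9, 10, 2, 14, 13, 12, 7, 0] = (0 6 8 10 14)(2 11 13 7 9)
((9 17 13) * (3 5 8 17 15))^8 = ((3 5 8 17 13 9 15))^8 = (3 5 8 17 13 9 15)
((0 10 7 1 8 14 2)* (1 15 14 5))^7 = ((0 10 7 15 14 2)(1 8 5))^7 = (0 10 7 15 14 2)(1 8 5)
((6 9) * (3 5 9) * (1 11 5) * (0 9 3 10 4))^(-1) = (0 4 10 6 9)(1 3 5 11)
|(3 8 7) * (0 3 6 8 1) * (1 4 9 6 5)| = |(0 3 4 9 6 8 7 5 1)| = 9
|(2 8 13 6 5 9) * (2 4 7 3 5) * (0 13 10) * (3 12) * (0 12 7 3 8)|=12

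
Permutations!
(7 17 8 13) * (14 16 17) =(7 14 16 17 8 13) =[0, 1, 2, 3, 4, 5, 6, 14, 13, 9, 10, 11, 12, 7, 16, 15, 17, 8]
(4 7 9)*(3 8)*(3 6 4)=(3 8 6 4 7 9)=[0, 1, 2, 8, 7, 5, 4, 9, 6, 3]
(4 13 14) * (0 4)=(0 4 13 14)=[4, 1, 2, 3, 13, 5, 6, 7, 8, 9, 10, 11, 12, 14, 0]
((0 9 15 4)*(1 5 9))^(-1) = ((0 1 5 9 15 4))^(-1) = (0 4 15 9 5 1)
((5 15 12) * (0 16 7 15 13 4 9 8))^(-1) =(0 8 9 4 13 5 12 15 7 16)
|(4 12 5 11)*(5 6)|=5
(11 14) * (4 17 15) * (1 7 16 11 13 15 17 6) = [0, 7, 2, 3, 6, 5, 1, 16, 8, 9, 10, 14, 12, 15, 13, 4, 11, 17] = (17)(1 7 16 11 14 13 15 4 6)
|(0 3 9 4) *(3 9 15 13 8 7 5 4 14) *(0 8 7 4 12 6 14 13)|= 10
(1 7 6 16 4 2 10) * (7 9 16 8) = (1 9 16 4 2 10)(6 8 7) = [0, 9, 10, 3, 2, 5, 8, 6, 7, 16, 1, 11, 12, 13, 14, 15, 4]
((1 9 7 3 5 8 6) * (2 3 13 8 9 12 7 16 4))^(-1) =(1 6 8 13 7 12)(2 4 16 9 5 3) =((1 12 7 13 8 6)(2 3 5 9 16 4))^(-1)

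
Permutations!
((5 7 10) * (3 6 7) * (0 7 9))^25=(0 3 7 6 10 9 5)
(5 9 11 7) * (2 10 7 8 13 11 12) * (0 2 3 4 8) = (0 2 10 7 5 9 12 3 4 8 13 11) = [2, 1, 10, 4, 8, 9, 6, 5, 13, 12, 7, 0, 3, 11]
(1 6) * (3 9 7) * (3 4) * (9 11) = (1 6)(3 11 9 7 4) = [0, 6, 2, 11, 3, 5, 1, 4, 8, 7, 10, 9]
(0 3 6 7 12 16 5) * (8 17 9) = (0 3 6 7 12 16 5)(8 17 9) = [3, 1, 2, 6, 4, 0, 7, 12, 17, 8, 10, 11, 16, 13, 14, 15, 5, 9]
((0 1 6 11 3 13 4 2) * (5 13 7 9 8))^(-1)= (0 2 4 13 5 8 9 7 3 11 6 1)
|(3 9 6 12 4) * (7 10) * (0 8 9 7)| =9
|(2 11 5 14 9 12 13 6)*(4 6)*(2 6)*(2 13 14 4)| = 15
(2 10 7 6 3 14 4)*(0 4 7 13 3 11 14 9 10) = [4, 1, 0, 9, 2, 5, 11, 6, 8, 10, 13, 14, 12, 3, 7] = (0 4 2)(3 9 10 13)(6 11 14 7)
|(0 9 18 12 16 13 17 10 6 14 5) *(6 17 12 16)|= |(0 9 18 16 13 12 6 14 5)(10 17)|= 18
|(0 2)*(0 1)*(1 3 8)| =5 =|(0 2 3 8 1)|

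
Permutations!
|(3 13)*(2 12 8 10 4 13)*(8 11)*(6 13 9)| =10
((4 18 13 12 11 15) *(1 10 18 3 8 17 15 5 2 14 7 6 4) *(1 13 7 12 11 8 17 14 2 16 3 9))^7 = (18)(8 14 12)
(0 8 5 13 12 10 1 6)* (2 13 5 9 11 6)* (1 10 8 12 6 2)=(0 12 8 9 11 2 13 6)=[12, 1, 13, 3, 4, 5, 0, 7, 9, 11, 10, 2, 8, 6]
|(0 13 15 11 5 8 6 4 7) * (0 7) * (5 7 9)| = |(0 13 15 11 7 9 5 8 6 4)| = 10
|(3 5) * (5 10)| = 3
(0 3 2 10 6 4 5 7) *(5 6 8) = (0 3 2 10 8 5 7)(4 6) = [3, 1, 10, 2, 6, 7, 4, 0, 5, 9, 8]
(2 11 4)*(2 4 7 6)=(2 11 7 6)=[0, 1, 11, 3, 4, 5, 2, 6, 8, 9, 10, 7]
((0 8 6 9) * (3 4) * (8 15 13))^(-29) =((0 15 13 8 6 9)(3 4))^(-29) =(0 15 13 8 6 9)(3 4)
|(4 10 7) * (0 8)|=|(0 8)(4 10 7)|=6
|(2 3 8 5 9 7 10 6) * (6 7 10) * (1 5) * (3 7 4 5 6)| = 12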